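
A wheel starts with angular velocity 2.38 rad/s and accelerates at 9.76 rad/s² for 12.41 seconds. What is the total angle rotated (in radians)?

θ = ω₀t + ½αt² = 2.38×12.41 + ½×9.76×12.41² = 781.1 rad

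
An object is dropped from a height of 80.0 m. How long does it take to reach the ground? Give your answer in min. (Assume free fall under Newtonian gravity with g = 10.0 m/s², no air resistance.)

t = √(2h/g) = √(2 × 80.0 / 10.0) = 4.0 s
t = 4.0 s / 60.0 = 0.06667 min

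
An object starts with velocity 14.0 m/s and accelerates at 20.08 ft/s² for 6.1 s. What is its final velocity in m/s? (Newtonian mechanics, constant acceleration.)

a = 20.08 ft/s² × 0.3048 = 6.12038 m/s²
v = v₀ + a × t = 14.0 + 6.12038 × 6.1 = 51.33 m/s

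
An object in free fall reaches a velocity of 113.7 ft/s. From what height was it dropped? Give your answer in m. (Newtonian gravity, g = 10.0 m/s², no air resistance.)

v = 113.7 ft/s × 0.3048 = 34.6558 m/s
h = v² / (2g) = 34.6558² / (2 × 10.0) = 60.05 m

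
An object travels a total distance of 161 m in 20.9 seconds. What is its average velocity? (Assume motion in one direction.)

v_avg = Δd / Δt = 161 / 20.9 = 7.7 m/s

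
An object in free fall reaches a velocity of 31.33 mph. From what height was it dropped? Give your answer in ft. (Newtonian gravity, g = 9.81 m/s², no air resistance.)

v = 31.33 mph × 0.44704 = 14.0058 m/s
h = v² / (2g) = 14.0058² / (2 × 9.81) = 9.99809 m
h = 9.99809 m / 0.3048 = 32.8 ft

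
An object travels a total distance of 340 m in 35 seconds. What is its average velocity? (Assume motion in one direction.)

v_avg = Δd / Δt = 340 / 35 = 9.71 m/s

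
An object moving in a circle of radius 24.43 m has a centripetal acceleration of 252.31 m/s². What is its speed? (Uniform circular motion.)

v = √(a_c × r) = √(252.31 × 24.43) = 78.51 m/s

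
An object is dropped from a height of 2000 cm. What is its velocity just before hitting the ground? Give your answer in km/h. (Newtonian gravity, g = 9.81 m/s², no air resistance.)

h = 2000 cm × 0.01 = 20.0 m
v = √(2gh) = √(2 × 9.81 × 20.0) = 19.8091 m/s
v = 19.8091 m/s / 0.2777777777777778 = 71.31 km/h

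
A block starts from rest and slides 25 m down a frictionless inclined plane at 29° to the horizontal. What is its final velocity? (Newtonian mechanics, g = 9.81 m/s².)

a = g sin(θ) = 9.81 × sin(29°) = 4.756 m/s²
v = √(2ad) = √(2 × 4.756 × 25) = 15.42 m/s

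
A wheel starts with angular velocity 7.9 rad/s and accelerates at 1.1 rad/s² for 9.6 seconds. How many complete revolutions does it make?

θ = ω₀t + ½αt² = 7.9×9.6 + ½×1.1×9.6² = 126.528 rad
Total revolutions = θ/(2π) = 126.528/(2π) = 20.14
Complete revolutions = ⌊20.14⌋ = 20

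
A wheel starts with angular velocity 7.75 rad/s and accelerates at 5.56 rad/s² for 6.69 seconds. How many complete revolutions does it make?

θ = ω₀t + ½αt² = 7.75×6.69 + ½×5.56×6.69² = 176.269458 rad
Total revolutions = θ/(2π) = 176.269458/(2π) = 28.05
Complete revolutions = ⌊28.05⌋ = 28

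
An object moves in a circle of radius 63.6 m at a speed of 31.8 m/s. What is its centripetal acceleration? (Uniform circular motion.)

a_c = v²/r = 31.8²/63.6 = 1011.24/63.6 = 15.9 m/s²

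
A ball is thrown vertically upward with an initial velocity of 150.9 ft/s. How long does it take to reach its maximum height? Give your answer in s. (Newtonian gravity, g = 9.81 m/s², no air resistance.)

v₀ = 150.9 ft/s × 0.3048 = 45.9943 m/s
t_up = v₀ / g = 45.9943 / 9.81 = 4.689 s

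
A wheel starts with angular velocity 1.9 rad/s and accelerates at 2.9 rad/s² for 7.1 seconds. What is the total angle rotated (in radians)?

θ = ω₀t + ½αt² = 1.9×7.1 + ½×2.9×7.1² = 86.58 rad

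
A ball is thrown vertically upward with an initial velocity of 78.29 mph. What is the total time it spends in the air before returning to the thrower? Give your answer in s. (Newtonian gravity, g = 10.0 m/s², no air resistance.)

v₀ = 78.29 mph × 0.44704 = 34.9988 m/s
t_total = 2 × v₀ / g = 2 × 34.9988 / 10.0 = 7.0 s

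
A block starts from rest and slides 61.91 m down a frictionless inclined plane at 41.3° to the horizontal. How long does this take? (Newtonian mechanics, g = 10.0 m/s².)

a = g sin(θ) = 10.0 × sin(41.3°) = 6.6 m/s²
t = √(2d/a) = √(2 × 61.91 / 6.6) = 4.33 s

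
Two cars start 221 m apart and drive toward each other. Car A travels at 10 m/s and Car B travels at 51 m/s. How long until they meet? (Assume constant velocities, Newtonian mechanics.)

Combined speed: v_combined = 10 + 51 = 61 m/s
Time to meet: t = d/v_combined = 221/61 = 3.62 s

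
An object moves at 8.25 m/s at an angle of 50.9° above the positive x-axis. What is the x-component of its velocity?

vₓ = v cos(θ) = 8.25 × cos(50.9°) = 5.2 m/s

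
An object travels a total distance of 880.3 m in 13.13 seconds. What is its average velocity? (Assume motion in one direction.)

v_avg = Δd / Δt = 880.3 / 13.13 = 67.04 m/s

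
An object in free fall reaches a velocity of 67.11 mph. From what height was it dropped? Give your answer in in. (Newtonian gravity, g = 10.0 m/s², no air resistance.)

v = 67.11 mph × 0.44704 = 30.0009 m/s
h = v² / (2g) = 30.0009² / (2 × 10.0) = 45.0027 m
h = 45.0027 m / 0.0254 = 1772 in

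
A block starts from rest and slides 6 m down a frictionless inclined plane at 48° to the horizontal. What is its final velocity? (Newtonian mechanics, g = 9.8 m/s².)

a = g sin(θ) = 9.8 × sin(48°) = 7.2828 m/s²
v = √(2ad) = √(2 × 7.2828 × 6) = 9.35 m/s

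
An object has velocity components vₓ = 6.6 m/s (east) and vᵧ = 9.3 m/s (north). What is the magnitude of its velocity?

|v| = √(vₓ² + vᵧ²) = √(6.6² + 9.3²) = √(130.05) = 11.4 m/s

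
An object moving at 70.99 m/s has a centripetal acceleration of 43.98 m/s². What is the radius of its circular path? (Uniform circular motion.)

r = v²/a_c = 70.99²/43.98 = 114.59 m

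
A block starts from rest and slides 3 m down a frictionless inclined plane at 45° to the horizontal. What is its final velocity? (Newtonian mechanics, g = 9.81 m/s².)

a = g sin(θ) = 9.81 × sin(45°) = 6.9367 m/s²
v = √(2ad) = √(2 × 6.9367 × 3) = 6.45 m/s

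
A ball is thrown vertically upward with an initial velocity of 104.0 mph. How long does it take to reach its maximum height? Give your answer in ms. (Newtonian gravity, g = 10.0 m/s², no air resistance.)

v₀ = 104.0 mph × 0.44704 = 46.4922 m/s
t_up = v₀ / g = 46.4922 / 10.0 = 4.64922 s
t_up = 4.64922 s / 0.001 = 4649 ms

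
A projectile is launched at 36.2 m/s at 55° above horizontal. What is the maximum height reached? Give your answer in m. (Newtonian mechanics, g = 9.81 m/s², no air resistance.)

H = v₀² × sin²(θ) / (2g) = 36.2² × sin(55°)² / (2 × 9.81) = 1310.44 × 0.67101 / 19.62 = 44.82 m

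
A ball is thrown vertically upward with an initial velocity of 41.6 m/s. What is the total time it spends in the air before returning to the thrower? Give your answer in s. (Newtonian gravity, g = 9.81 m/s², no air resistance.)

t_total = 2 × v₀ / g = 2 × 41.6 / 9.81 = 8.481 s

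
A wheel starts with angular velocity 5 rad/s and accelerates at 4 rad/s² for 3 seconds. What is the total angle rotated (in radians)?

θ = ω₀t + ½αt² = 5×3 + ½×4×3² = 33.0 rad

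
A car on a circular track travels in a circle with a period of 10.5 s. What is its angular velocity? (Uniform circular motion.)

ω = 2π/T = 2π/10.5 = 0.5984 rad/s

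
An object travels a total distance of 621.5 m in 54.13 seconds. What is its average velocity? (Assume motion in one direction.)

v_avg = Δd / Δt = 621.5 / 54.13 = 11.48 m/s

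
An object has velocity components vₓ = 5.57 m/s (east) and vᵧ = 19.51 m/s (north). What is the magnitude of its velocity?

|v| = √(vₓ² + vᵧ²) = √(5.57² + 19.51²) = √(411.665) = 20.29 m/s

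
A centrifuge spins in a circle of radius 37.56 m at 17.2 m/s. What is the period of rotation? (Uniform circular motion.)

T = 2πr/v = 2π×37.56/17.2 = 13.72 s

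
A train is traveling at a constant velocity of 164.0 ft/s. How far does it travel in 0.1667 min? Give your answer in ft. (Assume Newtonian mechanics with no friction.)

v = 164.0 ft/s × 0.3048 = 49.9872 m/s
t = 0.1667 min × 60.0 = 10.002 s
d = v × t = 49.9872 × 10.002 = 499.972 m
d = 499.972 m / 0.3048 = 1640 ft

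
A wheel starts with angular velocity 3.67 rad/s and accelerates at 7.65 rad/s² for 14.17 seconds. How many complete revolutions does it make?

θ = ω₀t + ½αt² = 3.67×14.17 + ½×7.65×14.17² = 820.0214425 rad
Total revolutions = θ/(2π) = 820.0214425/(2π) = 130.51
Complete revolutions = ⌊130.51⌋ = 130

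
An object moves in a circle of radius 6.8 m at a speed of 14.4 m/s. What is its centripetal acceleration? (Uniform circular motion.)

a_c = v²/r = 14.4²/6.8 = 207.36/6.8 = 30.49 m/s²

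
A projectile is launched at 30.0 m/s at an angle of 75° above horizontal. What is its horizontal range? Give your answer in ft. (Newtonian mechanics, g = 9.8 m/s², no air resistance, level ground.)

R = v₀² × sin(2θ) / g = 30.0² × sin(2 × 75°) / 9.8 = 900.0 × 0.5 / 9.8 = 45.9184 m
R = 45.9184 m / 0.3048 = 150.7 ft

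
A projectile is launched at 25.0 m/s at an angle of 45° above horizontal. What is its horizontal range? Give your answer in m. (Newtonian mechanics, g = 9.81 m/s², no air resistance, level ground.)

R = v₀² × sin(2θ) / g = 25.0² × sin(2 × 45°) / 9.81 = 625.0 × 1.0 / 9.81 = 63.71 m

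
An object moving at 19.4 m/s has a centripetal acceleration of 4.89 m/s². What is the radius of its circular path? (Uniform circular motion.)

r = v²/a_c = 19.4²/4.89 = 76.97 m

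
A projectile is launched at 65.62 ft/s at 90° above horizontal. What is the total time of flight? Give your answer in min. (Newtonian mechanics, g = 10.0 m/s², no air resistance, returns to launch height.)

v₀ = 65.62 ft/s × 0.3048 = 20.001 m/s
T = 2 × v₀ × sin(θ) / g = 2 × 20.001 × sin(90°) / 10.0 = 2 × 20.001 × 1.0 / 10.0 = 4.0002 s
T = 4.0002 s / 60.0 = 0.06667 min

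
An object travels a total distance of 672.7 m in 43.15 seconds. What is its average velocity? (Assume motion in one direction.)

v_avg = Δd / Δt = 672.7 / 43.15 = 15.59 m/s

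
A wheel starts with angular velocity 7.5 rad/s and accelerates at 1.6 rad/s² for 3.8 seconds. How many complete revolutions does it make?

θ = ω₀t + ½αt² = 7.5×3.8 + ½×1.6×3.8² = 40.052 rad
Total revolutions = θ/(2π) = 40.052/(2π) = 6.37
Complete revolutions = ⌊6.37⌋ = 6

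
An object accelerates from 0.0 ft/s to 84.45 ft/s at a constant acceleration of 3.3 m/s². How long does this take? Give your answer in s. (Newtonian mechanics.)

v₀ = 0.0 ft/s × 0.3048 = 0.0 m/s
v = 84.45 ft/s × 0.3048 = 25.7404 m/s
t = (v - v₀) / a = (25.7404 - 0.0) / 3.3 = 7.8 s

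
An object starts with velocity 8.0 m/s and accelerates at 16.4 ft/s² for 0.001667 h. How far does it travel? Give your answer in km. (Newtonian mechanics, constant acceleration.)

a = 16.4 ft/s² × 0.3048 = 4.99872 m/s²
t = 0.001667 h × 3600.0 = 6.0012 s
d = v₀ × t + ½ × a × t² = 8.0 × 6.0012 + 0.5 × 4.99872 × 6.0012² = 138.023 m
d = 138.023 m / 1000.0 = 0.138 km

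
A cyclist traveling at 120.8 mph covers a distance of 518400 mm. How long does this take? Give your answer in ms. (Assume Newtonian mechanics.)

d = 518400 mm × 0.001 = 518.4 m
v = 120.8 mph × 0.44704 = 54.0024 m/s
t = d / v = 518.4 / 54.0024 = 9.59957 s
t = 9.59957 s / 0.001 = 9600 ms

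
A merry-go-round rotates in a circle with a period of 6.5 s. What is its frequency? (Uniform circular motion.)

f = 1/T = 1/6.5 = 0.1538 Hz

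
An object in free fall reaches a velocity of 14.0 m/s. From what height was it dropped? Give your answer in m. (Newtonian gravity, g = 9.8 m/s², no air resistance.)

h = v² / (2g) = 14.0² / (2 × 9.8) = 10.0 m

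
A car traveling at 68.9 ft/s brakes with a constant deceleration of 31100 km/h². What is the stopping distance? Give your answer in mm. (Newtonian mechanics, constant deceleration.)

v₀ = 68.9 ft/s × 0.3048 = 21.0007 m/s
a = 31100 km/h² × 7.716049382716049e-05 = 2.39969 m/s²
d = v₀² / (2a) = 21.0007² / (2 × 2.39969) = 441.029 / 4.79938 = 91.8929 m
d = 91.8929 m / 0.001 = 91890 mm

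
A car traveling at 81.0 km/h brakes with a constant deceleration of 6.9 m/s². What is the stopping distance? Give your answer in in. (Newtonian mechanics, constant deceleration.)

v₀ = 81.0 km/h × 0.2777777777777778 = 22.5 m/s
d = v₀² / (2a) = 22.5² / (2 × 6.9) = 506.25 / 13.8 = 36.6848 m
d = 36.6848 m / 0.0254 = 1444 in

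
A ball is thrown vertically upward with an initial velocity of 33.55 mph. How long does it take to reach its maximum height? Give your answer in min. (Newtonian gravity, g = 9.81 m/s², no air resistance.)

v₀ = 33.55 mph × 0.44704 = 14.9982 m/s
t_up = v₀ / g = 14.9982 / 9.81 = 1.52887 s
t_up = 1.52887 s / 60.0 = 0.02548 min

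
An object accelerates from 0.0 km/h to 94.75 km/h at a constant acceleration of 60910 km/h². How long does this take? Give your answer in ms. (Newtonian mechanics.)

v₀ = 0.0 km/h × 0.2777777777777778 = 0.0 m/s
v = 94.75 km/h × 0.2777777777777778 = 26.3194 m/s
a = 60910 km/h² × 7.716049382716049e-05 = 4.69985 m/s²
t = (v - v₀) / a = (26.3194 - 0.0) / 4.69985 = 5.60005 s
t = 5.60005 s / 0.001 = 5600 ms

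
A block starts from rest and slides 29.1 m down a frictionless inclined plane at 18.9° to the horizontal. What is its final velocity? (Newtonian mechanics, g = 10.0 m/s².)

a = g sin(θ) = 10.0 × sin(18.9°) = 3.2392 m/s²
v = √(2ad) = √(2 × 3.2392 × 29.1) = 13.73 m/s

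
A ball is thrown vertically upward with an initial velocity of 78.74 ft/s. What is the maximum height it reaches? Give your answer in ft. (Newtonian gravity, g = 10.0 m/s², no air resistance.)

v₀ = 78.74 ft/s × 0.3048 = 24.0 m/s
h_max = v₀² / (2g) = 24.0² / (2 × 10.0) = 576.0 / 20.0 = 28.8 m
h_max = 28.8 m / 0.3048 = 94.49 ft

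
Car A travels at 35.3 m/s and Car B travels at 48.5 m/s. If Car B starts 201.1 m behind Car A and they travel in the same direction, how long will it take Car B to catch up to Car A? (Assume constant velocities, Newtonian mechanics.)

Relative speed: v_rel = 48.5 - 35.3 = 13.2 m/s
Time to catch: t = d₀/v_rel = 201.1/13.2 = 15.23 s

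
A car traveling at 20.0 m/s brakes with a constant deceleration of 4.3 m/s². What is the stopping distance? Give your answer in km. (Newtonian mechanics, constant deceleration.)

d = v₀² / (2a) = 20.0² / (2 × 4.3) = 400.0 / 8.6 = 46.5116 m
d = 46.5116 m / 1000.0 = 0.04651 km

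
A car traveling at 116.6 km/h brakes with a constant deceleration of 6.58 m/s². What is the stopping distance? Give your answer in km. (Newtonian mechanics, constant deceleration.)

v₀ = 116.6 km/h × 0.2777777777777778 = 32.3889 m/s
d = v₀² / (2a) = 32.3889² / (2 × 6.58) = 1049.04 / 13.16 = 79.7143 m
d = 79.7143 m / 1000.0 = 0.07971 km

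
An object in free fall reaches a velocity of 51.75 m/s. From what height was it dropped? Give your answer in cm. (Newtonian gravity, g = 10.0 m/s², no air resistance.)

h = v² / (2g) = 51.75² / (2 × 10.0) = 133.903 m
h = 133.903 m / 0.01 = 13390 cm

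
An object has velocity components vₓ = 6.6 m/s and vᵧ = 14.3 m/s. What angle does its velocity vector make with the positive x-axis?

θ = arctan(vᵧ/vₓ) = arctan(14.3/6.6) = 65.22°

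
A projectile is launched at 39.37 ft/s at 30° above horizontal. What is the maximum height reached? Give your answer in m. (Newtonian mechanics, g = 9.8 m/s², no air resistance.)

v₀ = 39.37 ft/s × 0.3048 = 12.0 m/s
H = v₀² × sin²(θ) / (2g) = 12.0² × sin(30°)² / (2 × 9.8) = 144.0 × 0.25 / 19.6 = 1.837 m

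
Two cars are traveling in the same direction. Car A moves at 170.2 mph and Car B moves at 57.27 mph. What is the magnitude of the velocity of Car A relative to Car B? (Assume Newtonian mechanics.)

v_rel = |v_A - v_B| = |170.2 - 57.27| = 112.93 mph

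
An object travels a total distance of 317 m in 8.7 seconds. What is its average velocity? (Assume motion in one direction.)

v_avg = Δd / Δt = 317 / 8.7 = 36.44 m/s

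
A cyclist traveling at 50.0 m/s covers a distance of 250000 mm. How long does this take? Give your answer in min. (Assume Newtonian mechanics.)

d = 250000 mm × 0.001 = 250.0 m
t = d / v = 250.0 / 50.0 = 5.0 s
t = 5.0 s / 60.0 = 0.08333 min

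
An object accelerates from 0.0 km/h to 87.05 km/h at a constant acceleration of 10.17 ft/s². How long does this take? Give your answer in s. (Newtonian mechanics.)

v₀ = 0.0 km/h × 0.2777777777777778 = 0.0 m/s
v = 87.05 km/h × 0.2777777777777778 = 24.1806 m/s
a = 10.17 ft/s² × 0.3048 = 3.09982 m/s²
t = (v - v₀) / a = (24.1806 - 0.0) / 3.09982 = 7.801 s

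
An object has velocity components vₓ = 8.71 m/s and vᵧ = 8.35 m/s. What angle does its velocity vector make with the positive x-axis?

θ = arctan(vᵧ/vₓ) = arctan(8.35/8.71) = 43.79°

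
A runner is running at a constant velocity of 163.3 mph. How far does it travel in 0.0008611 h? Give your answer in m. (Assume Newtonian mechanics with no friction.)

v = 163.3 mph × 0.44704 = 73.0016 m/s
t = 0.0008611 h × 3600.0 = 3.09996 s
d = v × t = 73.0016 × 3.09996 = 226.3 m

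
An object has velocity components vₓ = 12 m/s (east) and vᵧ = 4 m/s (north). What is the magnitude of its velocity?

|v| = √(vₓ² + vᵧ²) = √(12² + 4²) = √(160) = 12.65 m/s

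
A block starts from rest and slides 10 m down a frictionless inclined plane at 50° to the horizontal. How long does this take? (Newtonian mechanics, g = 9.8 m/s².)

a = g sin(θ) = 9.8 × sin(50°) = 7.5072 m/s²
t = √(2d/a) = √(2 × 10 / 7.5072) = 1.63 s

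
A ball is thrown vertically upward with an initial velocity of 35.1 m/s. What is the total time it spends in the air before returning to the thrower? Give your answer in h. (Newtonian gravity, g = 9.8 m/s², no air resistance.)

t_total = 2 × v₀ / g = 2 × 35.1 / 9.8 = 7.16327 s
t_total = 7.16327 s / 3600.0 = 0.00199 h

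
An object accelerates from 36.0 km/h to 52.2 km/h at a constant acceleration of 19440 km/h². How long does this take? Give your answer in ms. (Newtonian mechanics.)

v₀ = 36.0 km/h × 0.2777777777777778 = 10.0 m/s
v = 52.2 km/h × 0.2777777777777778 = 14.5 m/s
a = 19440 km/h² × 7.716049382716049e-05 = 1.5 m/s²
t = (v - v₀) / a = (14.5 - 10.0) / 1.5 = 3.0 s
t = 3.0 s / 0.001 = 3000 ms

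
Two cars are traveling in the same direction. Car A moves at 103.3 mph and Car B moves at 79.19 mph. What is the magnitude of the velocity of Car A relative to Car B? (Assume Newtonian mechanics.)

v_rel = |v_A - v_B| = |103.3 - 79.19| = 24.11 mph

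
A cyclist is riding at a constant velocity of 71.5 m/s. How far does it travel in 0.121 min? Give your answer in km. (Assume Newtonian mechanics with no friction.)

t = 0.121 min × 60.0 = 7.26 s
d = v × t = 71.5 × 7.26 = 519.09 m
d = 519.09 m / 1000.0 = 0.5191 km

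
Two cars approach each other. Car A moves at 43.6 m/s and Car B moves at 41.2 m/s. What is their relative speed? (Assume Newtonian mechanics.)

v_rel = v_A + v_B = 43.6 + 41.2 = 84.8 m/s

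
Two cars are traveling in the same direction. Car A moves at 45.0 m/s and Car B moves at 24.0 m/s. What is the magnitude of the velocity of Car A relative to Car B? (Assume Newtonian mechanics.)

v_rel = |v_A - v_B| = |45.0 - 24.0| = 21.0 m/s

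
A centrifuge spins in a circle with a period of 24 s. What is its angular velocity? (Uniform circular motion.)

ω = 2π/T = 2π/24 = 0.2618 rad/s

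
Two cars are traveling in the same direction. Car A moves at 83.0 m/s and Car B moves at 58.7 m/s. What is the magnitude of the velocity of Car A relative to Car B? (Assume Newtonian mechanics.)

v_rel = |v_A - v_B| = |83.0 - 58.7| = 24.3 m/s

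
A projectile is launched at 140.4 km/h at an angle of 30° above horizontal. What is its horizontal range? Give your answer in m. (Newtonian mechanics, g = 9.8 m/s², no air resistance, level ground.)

v₀ = 140.4 km/h × 0.2777777777777778 = 39.0 m/s
R = v₀² × sin(2θ) / g = 39.0² × sin(2 × 30°) / 9.8 = 1521.0 × 0.866025 / 9.8 = 134.4 m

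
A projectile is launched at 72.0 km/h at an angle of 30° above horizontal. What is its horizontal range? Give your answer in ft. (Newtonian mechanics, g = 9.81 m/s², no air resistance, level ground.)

v₀ = 72.0 km/h × 0.2777777777777778 = 20.0 m/s
R = v₀² × sin(2θ) / g = 20.0² × sin(2 × 30°) / 9.81 = 400.0 × 0.866025 / 9.81 = 35.3119 m
R = 35.3119 m / 0.3048 = 115.9 ft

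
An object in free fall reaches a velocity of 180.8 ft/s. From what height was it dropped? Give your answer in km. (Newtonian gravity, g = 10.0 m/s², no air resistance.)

v = 180.8 ft/s × 0.3048 = 55.1078 m/s
h = v² / (2g) = 55.1078² / (2 × 10.0) = 151.843 m
h = 151.843 m / 1000.0 = 0.1518 km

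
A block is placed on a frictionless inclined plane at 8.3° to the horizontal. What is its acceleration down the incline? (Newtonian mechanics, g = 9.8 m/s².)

a = g sin(θ) = 9.8 × sin(8.3°) = 9.8 × 0.14436 = 1.41 m/s²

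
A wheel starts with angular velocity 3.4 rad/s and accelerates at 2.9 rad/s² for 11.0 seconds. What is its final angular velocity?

ω = ω₀ + αt = 3.4 + 2.9 × 11.0 = 35.3 rad/s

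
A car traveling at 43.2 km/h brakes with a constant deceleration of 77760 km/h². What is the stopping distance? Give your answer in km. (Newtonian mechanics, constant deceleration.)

v₀ = 43.2 km/h × 0.2777777777777778 = 12.0 m/s
a = 77760 km/h² × 7.716049382716049e-05 = 6.0 m/s²
d = v₀² / (2a) = 12.0² / (2 × 6.0) = 144.0 / 12.0 = 12.0 m
d = 12.0 m / 1000.0 = 0.012 km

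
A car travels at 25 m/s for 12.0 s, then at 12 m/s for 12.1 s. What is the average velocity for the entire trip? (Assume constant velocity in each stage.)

d₁ = v₁t₁ = 25 × 12.0 = 300.0 m
d₂ = v₂t₂ = 12 × 12.1 = 145.2 m
d_total = 445.2 m, t_total = 24.1 s
v_avg = d_total/t_total = 445.2/24.1 = 18.47 m/s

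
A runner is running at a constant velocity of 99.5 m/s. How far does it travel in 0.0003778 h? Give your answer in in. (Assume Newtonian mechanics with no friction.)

t = 0.0003778 h × 3600.0 = 1.36008 s
d = v × t = 99.5 × 1.36008 = 135.328 m
d = 135.328 m / 0.0254 = 5328 in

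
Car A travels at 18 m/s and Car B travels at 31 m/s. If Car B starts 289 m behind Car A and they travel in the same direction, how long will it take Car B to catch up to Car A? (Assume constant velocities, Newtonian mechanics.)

Relative speed: v_rel = 31 - 18 = 13 m/s
Time to catch: t = d₀/v_rel = 289/13 = 22.23 s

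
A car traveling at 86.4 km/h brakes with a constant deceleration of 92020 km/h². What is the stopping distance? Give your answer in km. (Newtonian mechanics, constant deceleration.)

v₀ = 86.4 km/h × 0.2777777777777778 = 24.0 m/s
a = 92020 km/h² × 7.716049382716049e-05 = 7.10031 m/s²
d = v₀² / (2a) = 24.0² / (2 × 7.10031) = 576.0 / 14.2006 = 40.5617 m
d = 40.5617 m / 1000.0 = 0.04056 km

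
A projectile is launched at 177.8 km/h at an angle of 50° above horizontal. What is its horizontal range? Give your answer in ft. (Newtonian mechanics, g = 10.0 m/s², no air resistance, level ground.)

v₀ = 177.8 km/h × 0.2777777777777778 = 49.3889 m/s
R = v₀² × sin(2θ) / g = 49.3889² × sin(2 × 50°) / 10.0 = 2439.26 × 0.984808 / 10.0 = 240.22 m
R = 240.22 m / 0.3048 = 788.1 ft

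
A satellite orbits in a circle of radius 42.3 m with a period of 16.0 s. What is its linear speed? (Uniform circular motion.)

v = 2πr/T = 2π×42.3/16.0 = 16.61 m/s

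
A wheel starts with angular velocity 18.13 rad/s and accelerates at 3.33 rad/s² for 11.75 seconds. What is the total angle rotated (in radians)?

θ = ω₀t + ½αt² = 18.13×11.75 + ½×3.33×11.75² = 442.9 rad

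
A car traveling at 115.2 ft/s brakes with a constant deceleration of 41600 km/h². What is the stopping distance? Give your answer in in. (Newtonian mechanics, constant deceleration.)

v₀ = 115.2 ft/s × 0.3048 = 35.113 m/s
a = 41600 km/h² × 7.716049382716049e-05 = 3.20988 m/s²
d = v₀² / (2a) = 35.113² / (2 × 3.20988) = 1232.92 / 6.41976 = 192.051 m
d = 192.051 m / 0.0254 = 7561 in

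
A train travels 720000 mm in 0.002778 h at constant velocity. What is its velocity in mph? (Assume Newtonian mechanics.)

d = 720000 mm × 0.001 = 720.0 m
t = 0.002778 h × 3600.0 = 10.0008 s
v = d / t = 720.0 / 10.0008 = 71.9942 m/s
v = 71.9942 m/s / 0.44704 = 161.0 mph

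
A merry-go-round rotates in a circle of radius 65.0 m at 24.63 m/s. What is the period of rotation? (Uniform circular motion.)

T = 2πr/v = 2π×65.0/24.63 = 16.58 s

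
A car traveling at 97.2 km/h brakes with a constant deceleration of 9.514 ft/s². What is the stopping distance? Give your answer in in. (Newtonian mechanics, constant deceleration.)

v₀ = 97.2 km/h × 0.2777777777777778 = 27.0 m/s
a = 9.514 ft/s² × 0.3048 = 2.89987 m/s²
d = v₀² / (2a) = 27.0² / (2 × 2.89987) = 729.0 / 5.79974 = 125.695 m
d = 125.695 m / 0.0254 = 4949 in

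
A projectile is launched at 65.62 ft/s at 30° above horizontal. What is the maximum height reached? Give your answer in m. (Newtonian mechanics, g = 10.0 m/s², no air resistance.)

v₀ = 65.62 ft/s × 0.3048 = 20.00098 m/s
H = v₀² × sin²(θ) / (2g) = 20.00098² × sin(30°)² / (2 × 10.0) = 400.0392 × 0.25 / 20.0 = 5.0 m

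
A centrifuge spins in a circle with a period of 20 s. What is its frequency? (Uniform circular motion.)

f = 1/T = 1/20 = 0.05 Hz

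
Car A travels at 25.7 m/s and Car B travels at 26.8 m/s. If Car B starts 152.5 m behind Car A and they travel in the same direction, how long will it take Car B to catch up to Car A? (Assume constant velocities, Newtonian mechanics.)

Relative speed: v_rel = 26.8 - 25.7 = 1.1 m/s
Time to catch: t = d₀/v_rel = 152.5/1.1 = 138.64 s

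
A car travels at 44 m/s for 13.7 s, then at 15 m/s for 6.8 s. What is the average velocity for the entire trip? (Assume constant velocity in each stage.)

d₁ = v₁t₁ = 44 × 13.7 = 602.8 m
d₂ = v₂t₂ = 15 × 6.8 = 102.0 m
d_total = 704.8 m, t_total = 20.5 s
v_avg = d_total/t_total = 704.8/20.5 = 34.38 m/s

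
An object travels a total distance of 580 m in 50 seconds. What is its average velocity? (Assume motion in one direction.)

v_avg = Δd / Δt = 580 / 50 = 11.6 m/s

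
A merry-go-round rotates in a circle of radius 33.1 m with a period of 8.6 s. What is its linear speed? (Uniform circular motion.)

v = 2πr/T = 2π×33.1/8.6 = 24.18 m/s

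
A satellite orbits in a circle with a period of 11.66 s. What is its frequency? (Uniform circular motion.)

f = 1/T = 1/11.66 = 0.0858 Hz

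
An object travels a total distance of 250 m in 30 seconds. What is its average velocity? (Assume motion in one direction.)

v_avg = Δd / Δt = 250 / 30 = 8.33 m/s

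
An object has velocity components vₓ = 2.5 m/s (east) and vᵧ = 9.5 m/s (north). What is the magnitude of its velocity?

|v| = √(vₓ² + vᵧ²) = √(2.5² + 9.5²) = √(96.5) = 9.82 m/s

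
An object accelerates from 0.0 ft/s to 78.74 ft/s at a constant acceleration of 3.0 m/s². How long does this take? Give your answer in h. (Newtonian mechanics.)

v₀ = 0.0 ft/s × 0.3048 = 0.0 m/s
v = 78.74 ft/s × 0.3048 = 24.0 m/s
t = (v - v₀) / a = (24.0 - 0.0) / 3.0 = 8.0 s
t = 8.0 s / 3600.0 = 0.002222 h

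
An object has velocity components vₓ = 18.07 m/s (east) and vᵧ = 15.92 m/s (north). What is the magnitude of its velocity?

|v| = √(vₓ² + vᵧ²) = √(18.07² + 15.92²) = √(579.9713) = 24.08 m/s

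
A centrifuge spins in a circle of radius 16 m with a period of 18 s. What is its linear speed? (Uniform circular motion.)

v = 2πr/T = 2π×16/18 = 5.59 m/s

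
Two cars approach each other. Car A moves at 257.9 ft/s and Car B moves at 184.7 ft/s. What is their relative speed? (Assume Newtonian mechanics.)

v_rel = v_A + v_B = 257.9 + 184.7 = 442.6 ft/s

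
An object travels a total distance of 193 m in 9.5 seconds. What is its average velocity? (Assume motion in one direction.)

v_avg = Δd / Δt = 193 / 9.5 = 20.32 m/s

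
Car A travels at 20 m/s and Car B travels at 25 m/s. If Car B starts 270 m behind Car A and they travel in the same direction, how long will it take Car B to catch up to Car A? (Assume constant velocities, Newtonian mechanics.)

Relative speed: v_rel = 25 - 20 = 5 m/s
Time to catch: t = d₀/v_rel = 270/5 = 54.0 s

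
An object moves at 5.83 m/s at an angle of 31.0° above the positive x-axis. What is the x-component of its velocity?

vₓ = v cos(θ) = 5.83 × cos(31.0°) = 5.0 m/s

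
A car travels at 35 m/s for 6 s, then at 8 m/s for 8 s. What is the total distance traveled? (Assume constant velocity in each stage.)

d₁ = v₁t₁ = 35 × 6 = 210 m
d₂ = v₂t₂ = 8 × 8 = 64 m
d_total = 210 + 64 = 274 m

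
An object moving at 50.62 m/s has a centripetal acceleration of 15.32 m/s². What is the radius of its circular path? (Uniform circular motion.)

r = v²/a_c = 50.62²/15.32 = 167.26 m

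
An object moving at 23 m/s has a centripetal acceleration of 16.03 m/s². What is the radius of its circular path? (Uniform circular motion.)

r = v²/a_c = 23²/16.03 = 33.0 m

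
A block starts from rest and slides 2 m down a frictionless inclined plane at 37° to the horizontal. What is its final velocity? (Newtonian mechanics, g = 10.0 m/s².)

a = g sin(θ) = 10.0 × sin(37°) = 6.0182 m/s²
v = √(2ad) = √(2 × 6.0182 × 2) = 4.91 m/s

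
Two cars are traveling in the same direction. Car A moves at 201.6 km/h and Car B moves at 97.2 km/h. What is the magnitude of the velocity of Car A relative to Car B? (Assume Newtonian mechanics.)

v_rel = |v_A - v_B| = |201.6 - 97.2| = 104.4 km/h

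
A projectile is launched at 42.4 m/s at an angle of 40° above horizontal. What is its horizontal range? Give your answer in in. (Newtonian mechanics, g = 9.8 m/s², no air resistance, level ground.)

R = v₀² × sin(2θ) / g = 42.4² × sin(2 × 40°) / 9.8 = 1797.76 × 0.984808 / 9.8 = 180.658 m
R = 180.658 m / 0.0254 = 7113 in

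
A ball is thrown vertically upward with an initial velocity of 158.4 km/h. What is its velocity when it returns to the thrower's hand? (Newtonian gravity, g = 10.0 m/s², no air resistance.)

By conservation of energy (no air resistance), the ball returns to the throw height with the same speed as launch, but directed downward.
|v_ground| = v₀ = 158.4 km/h
v_ground = 158.4 km/h (downward)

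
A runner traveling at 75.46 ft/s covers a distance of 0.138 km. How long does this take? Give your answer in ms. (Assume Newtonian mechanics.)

d = 0.138 km × 1000.0 = 138.0 m
v = 75.46 ft/s × 0.3048 = 23.0002 m/s
t = d / v = 138.0 / 23.0002 = 5.99995 s
t = 5.99995 s / 0.001 = 6000 ms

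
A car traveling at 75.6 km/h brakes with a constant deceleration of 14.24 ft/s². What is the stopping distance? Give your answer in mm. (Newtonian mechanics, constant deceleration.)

v₀ = 75.6 km/h × 0.2777777777777778 = 21.0 m/s
a = 14.24 ft/s² × 0.3048 = 4.34035 m/s²
d = v₀² / (2a) = 21.0² / (2 × 4.34035) = 441.0 / 8.6807 = 50.8024 m
d = 50.8024 m / 0.001 = 50800 mm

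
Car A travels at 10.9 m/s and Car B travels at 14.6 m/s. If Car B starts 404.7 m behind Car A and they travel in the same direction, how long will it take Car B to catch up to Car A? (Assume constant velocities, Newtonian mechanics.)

Relative speed: v_rel = 14.6 - 10.9 = 3.7 m/s
Time to catch: t = d₀/v_rel = 404.7/3.7 = 109.38 s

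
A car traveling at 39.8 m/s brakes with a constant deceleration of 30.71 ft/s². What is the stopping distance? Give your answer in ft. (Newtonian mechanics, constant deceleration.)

a = 30.71 ft/s² × 0.3048 = 9.36041 m/s²
d = v₀² / (2a) = 39.8² / (2 × 9.36041) = 1584.04 / 18.7208 = 84.6139 m
d = 84.6139 m / 0.3048 = 277.6 ft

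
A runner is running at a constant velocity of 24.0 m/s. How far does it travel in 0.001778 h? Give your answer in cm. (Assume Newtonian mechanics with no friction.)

t = 0.001778 h × 3600.0 = 6.4008 s
d = v × t = 24.0 × 6.4008 = 153.619 m
d = 153.619 m / 0.01 = 15360 cm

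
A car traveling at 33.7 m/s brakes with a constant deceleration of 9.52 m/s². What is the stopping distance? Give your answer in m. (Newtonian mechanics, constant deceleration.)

d = v₀² / (2a) = 33.7² / (2 × 9.52) = 1135.69 / 19.04 = 59.65 m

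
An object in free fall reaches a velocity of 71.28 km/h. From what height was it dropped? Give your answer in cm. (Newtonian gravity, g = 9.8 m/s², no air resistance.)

v = 71.28 km/h × 0.2777777777777778 = 19.8 m/s
h = v² / (2g) = 19.8² / (2 × 9.8) = 20.002 m
h = 20.002 m / 0.01 = 2000 cm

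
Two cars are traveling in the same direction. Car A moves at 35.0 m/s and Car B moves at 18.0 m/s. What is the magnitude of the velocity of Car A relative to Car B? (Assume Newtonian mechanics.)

v_rel = |v_A - v_B| = |35.0 - 18.0| = 17.0 m/s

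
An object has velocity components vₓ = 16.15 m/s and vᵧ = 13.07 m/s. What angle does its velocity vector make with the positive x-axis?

θ = arctan(vᵧ/vₓ) = arctan(13.07/16.15) = 38.98°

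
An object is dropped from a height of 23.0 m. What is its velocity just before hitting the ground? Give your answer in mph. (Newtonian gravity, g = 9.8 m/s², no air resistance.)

v = √(2gh) = √(2 × 9.8 × 23.0) = 21.2321 m/s
v = 21.2321 m/s / 0.44704 = 47.49 mph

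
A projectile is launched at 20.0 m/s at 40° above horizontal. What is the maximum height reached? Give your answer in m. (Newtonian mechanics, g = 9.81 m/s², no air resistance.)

H = v₀² × sin²(θ) / (2g) = 20.0² × sin(40°)² / (2 × 9.81) = 400.0 × 0.413176 / 19.62 = 8.424 m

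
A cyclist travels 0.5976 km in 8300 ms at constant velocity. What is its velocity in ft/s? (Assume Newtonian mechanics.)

d = 0.5976 km × 1000.0 = 597.6 m
t = 8300 ms × 0.001 = 8.3 s
v = d / t = 597.6 / 8.3 = 72.0 m/s
v = 72.0 m/s / 0.3048 = 236.2 ft/s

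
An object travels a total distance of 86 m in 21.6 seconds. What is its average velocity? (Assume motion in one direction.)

v_avg = Δd / Δt = 86 / 21.6 = 3.98 m/s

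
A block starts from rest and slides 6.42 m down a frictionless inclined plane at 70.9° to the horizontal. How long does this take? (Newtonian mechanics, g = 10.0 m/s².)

a = g sin(θ) = 10.0 × sin(70.9°) = 9.4495 m/s²
t = √(2d/a) = √(2 × 6.42 / 9.4495) = 1.17 s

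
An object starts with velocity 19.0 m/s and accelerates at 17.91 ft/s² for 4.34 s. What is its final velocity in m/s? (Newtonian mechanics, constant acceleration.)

a = 17.91 ft/s² × 0.3048 = 5.45897 m/s²
v = v₀ + a × t = 19.0 + 5.45897 × 4.34 = 42.69 m/s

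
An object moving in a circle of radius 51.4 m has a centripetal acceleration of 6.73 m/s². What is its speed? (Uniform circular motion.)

v = √(a_c × r) = √(6.73 × 51.4) = 18.6 m/s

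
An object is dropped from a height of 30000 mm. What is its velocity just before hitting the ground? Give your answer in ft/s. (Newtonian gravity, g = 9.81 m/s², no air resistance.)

h = 30000 mm × 0.001 = 30.0 m
v = √(2gh) = √(2 × 9.81 × 30.0) = 24.2611 m/s
v = 24.2611 m/s / 0.3048 = 79.6 ft/s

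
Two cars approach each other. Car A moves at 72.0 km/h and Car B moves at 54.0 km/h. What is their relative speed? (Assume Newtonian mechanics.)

v_rel = v_A + v_B = 72.0 + 54.0 = 126.0 km/h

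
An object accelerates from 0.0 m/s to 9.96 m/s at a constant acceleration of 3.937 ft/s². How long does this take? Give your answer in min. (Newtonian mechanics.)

a = 3.937 ft/s² × 0.3048 = 1.2 m/s²
t = (v - v₀) / a = (9.96 - 0.0) / 1.2 = 8.3 s
t = 8.3 s / 60.0 = 0.1383 min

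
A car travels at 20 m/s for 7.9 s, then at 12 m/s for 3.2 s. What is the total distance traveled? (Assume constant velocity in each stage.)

d₁ = v₁t₁ = 20 × 7.9 = 158.0 m
d₂ = v₂t₂ = 12 × 3.2 = 38.4 m
d_total = 158.0 + 38.4 = 196.4 m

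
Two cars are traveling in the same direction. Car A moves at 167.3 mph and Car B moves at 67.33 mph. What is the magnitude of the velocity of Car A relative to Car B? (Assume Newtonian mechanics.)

v_rel = |v_A - v_B| = |167.3 - 67.33| = 99.97 mph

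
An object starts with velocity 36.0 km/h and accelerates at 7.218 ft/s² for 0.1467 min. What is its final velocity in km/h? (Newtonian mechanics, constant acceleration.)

v₀ = 36.0 km/h × 0.2777777777777778 = 10.0 m/s
a = 7.218 ft/s² × 0.3048 = 2.20005 m/s²
t = 0.1467 min × 60.0 = 8.802 s
v = v₀ + a × t = 10.0 + 2.20005 × 8.802 = 29.3648 m/s
v = 29.3648 m/s / 0.2777777777777778 = 105.7 km/h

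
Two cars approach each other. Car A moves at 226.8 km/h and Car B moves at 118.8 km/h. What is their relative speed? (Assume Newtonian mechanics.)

v_rel = v_A + v_B = 226.8 + 118.8 = 345.6 km/h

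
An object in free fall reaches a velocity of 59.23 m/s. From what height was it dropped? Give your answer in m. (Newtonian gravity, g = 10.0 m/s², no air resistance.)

h = v² / (2g) = 59.23² / (2 × 10.0) = 175.4 m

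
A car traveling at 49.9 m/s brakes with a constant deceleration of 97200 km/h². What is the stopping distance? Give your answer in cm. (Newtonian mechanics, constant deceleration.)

a = 97200 km/h² × 7.716049382716049e-05 = 7.5 m/s²
d = v₀² / (2a) = 49.9² / (2 × 7.5) = 2490.01 / 15.0 = 166.001 m
d = 166.001 m / 0.01 = 16600 cm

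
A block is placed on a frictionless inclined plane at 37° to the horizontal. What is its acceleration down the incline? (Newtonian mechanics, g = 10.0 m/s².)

a = g sin(θ) = 10.0 × sin(37°) = 10.0 × 0.6018 = 6.02 m/s²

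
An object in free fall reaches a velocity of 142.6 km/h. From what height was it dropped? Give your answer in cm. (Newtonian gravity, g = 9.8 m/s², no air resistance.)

v = 142.6 km/h × 0.2777777777777778 = 39.6111 m/s
h = v² / (2g) = 39.6111² / (2 × 9.8) = 80.053 m
h = 80.053 m / 0.01 = 8005 cm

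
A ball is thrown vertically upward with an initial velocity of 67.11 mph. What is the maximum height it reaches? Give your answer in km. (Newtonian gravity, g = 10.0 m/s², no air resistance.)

v₀ = 67.11 mph × 0.44704 = 30.0009 m/s
h_max = v₀² / (2g) = 30.0009² / (2 × 10.0) = 900.054 / 20.0 = 45.0027 m
h_max = 45.0027 m / 1000.0 = 0.045 km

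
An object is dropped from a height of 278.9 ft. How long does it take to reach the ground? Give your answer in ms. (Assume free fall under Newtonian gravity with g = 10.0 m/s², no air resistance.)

h = 278.9 ft × 0.3048 = 85.0087 m
t = √(2h/g) = √(2 × 85.0087 / 10.0) = 4.12332 s
t = 4.12332 s / 0.001 = 4123 ms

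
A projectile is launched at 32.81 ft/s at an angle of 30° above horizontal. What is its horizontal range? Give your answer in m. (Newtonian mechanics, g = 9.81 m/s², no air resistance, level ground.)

v₀ = 32.81 ft/s × 0.3048 = 10.0005 m/s
R = v₀² × sin(2θ) / g = 10.0005² × sin(2 × 30°) / 9.81 = 100.01 × 0.866025 / 9.81 = 8.829 m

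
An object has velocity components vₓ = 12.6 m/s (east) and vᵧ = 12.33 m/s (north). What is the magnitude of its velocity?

|v| = √(vₓ² + vᵧ²) = √(12.6² + 12.33²) = √(310.7889) = 17.63 m/s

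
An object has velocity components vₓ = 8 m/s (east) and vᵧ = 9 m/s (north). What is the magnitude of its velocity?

|v| = √(vₓ² + vᵧ²) = √(8² + 9²) = √(145) = 12.04 m/s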